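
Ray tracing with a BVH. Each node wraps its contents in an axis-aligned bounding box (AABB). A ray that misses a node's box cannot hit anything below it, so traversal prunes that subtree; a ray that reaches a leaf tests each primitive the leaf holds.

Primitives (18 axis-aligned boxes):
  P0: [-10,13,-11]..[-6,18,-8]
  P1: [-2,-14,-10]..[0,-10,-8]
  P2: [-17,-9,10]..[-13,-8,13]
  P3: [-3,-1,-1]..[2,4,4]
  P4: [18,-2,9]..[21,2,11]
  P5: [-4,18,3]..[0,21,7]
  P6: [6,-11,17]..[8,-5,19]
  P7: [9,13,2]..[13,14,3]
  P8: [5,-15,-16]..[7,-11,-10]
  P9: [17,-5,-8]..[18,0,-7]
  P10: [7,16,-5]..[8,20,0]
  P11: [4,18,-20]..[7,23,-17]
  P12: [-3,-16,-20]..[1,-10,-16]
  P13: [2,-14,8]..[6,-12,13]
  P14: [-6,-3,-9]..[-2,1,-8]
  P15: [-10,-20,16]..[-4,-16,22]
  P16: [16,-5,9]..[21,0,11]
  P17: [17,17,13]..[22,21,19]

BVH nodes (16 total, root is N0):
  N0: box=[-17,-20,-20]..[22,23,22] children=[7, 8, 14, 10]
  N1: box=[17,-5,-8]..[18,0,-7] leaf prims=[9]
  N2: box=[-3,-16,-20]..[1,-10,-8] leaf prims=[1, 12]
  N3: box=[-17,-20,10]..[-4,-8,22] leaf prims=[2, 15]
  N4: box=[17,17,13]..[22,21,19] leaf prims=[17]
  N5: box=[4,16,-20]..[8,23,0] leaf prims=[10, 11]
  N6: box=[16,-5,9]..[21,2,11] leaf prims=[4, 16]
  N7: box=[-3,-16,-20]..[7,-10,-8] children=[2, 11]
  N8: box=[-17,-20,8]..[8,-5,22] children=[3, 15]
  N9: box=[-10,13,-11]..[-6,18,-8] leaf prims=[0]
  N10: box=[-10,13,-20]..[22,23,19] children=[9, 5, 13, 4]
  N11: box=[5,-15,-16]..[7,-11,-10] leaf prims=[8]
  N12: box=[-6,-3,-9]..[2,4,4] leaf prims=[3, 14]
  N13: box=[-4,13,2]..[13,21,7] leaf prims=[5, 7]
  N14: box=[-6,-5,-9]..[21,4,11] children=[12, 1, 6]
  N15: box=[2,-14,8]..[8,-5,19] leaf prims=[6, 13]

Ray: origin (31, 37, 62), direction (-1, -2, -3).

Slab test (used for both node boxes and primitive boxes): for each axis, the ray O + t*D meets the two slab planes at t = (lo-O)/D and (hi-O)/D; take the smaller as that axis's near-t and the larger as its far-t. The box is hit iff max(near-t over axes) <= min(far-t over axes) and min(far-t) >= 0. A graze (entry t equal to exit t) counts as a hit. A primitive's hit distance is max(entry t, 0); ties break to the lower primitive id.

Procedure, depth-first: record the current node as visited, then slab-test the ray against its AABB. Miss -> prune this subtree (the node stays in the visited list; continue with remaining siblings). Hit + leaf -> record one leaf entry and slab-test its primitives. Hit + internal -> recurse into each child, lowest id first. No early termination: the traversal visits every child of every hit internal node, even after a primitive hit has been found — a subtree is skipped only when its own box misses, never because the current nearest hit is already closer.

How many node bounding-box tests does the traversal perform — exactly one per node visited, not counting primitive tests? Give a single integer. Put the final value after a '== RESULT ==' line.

Walk:
N0 x:[9,48] y:[7,57/2] z:[40/3,82/3] -> hit [40/3,82/3], descend [7, 8, 10, 14]
  N7 x:[24,34] y:[47/2,53/2] z:[70/3,82/3] -> hit [24,53/2], descend [2, 11]
    N2 x:[30,34] y:[47/2,53/2] z:[70/3,82/3] -> miss, prune
    N11 x:[24,26] y:[24,26] z:[24,26] -> hit [24,26] leaf, test {P8@t=24}
  N8 x:[23,48] y:[21,57/2] z:[40/3,18] -> miss, prune
  N10 x:[9,41] y:[7,12] z:[43/3,82/3] -> miss, prune
  N14 x:[10,37] y:[33/2,21] z:[17,71/3] -> hit [17,21], descend [1, 6, 12]
    N1 x:[13,14] y:[37/2,21] z:[23,70/3] -> miss, prune
    N6 x:[10,15] y:[35/2,21] z:[17,53/3] -> miss, prune
    N12 x:[29,37] y:[33/2,20] z:[58/3,71/3] -> miss, prune

10 AABB tests over nodes [0, 7, 2, 11, 8, 10, 14, 1, 6, 12]; 1 leaf entered; closest P8.

== RESULT ==
10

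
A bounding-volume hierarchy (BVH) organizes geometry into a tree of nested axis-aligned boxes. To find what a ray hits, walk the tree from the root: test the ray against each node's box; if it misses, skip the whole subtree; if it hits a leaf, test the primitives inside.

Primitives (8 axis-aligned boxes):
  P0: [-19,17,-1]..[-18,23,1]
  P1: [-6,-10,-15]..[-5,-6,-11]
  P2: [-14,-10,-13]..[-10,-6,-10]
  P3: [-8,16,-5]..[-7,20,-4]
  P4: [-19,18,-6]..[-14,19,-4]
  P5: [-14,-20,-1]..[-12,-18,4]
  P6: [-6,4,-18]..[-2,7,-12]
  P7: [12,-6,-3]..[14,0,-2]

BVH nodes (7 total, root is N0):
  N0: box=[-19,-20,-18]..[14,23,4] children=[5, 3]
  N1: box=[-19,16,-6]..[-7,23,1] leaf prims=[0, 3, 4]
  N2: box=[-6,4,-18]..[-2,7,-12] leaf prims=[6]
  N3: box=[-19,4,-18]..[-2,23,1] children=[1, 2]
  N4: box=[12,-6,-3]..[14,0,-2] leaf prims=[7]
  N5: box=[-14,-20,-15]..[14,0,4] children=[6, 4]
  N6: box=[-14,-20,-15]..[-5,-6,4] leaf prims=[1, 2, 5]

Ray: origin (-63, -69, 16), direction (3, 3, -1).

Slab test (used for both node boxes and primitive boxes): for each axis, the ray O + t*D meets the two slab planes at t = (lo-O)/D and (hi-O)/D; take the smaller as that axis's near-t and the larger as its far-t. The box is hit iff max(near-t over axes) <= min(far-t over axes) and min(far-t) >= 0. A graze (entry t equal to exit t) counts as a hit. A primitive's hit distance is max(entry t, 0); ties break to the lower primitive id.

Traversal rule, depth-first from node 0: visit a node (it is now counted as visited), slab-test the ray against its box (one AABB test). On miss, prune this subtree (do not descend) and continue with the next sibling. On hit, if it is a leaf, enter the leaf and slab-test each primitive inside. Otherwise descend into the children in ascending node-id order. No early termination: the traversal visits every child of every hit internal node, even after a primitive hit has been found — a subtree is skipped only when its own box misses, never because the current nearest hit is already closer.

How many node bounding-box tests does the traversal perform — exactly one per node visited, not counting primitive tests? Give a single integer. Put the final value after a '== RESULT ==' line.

Trace the traversal:
N0 x:[44/3,77/3] y:[49/3,92/3] z:[12,34] -> hit [49/3,77/3], descend [3, 5]
  N3 x:[44/3,61/3] y:[73/3,92/3] z:[15,34] -> miss, prune
  N5 x:[49/3,77/3] y:[49/3,23] z:[12,31] -> hit [49/3,23], descend [4, 6]
    N4 x:[25,77/3] y:[21,23] z:[18,19] -> miss, prune
    N6 x:[49/3,58/3] y:[49/3,21] z:[12,31] -> hit [49/3,58/3] leaf, test {P1(miss), P2(miss), P5@t=49/3}

Visited [0, 3, 5, 4, 6]. Tests: 5 box, 1 leaf. Nearest: P5.

== RESULT ==
5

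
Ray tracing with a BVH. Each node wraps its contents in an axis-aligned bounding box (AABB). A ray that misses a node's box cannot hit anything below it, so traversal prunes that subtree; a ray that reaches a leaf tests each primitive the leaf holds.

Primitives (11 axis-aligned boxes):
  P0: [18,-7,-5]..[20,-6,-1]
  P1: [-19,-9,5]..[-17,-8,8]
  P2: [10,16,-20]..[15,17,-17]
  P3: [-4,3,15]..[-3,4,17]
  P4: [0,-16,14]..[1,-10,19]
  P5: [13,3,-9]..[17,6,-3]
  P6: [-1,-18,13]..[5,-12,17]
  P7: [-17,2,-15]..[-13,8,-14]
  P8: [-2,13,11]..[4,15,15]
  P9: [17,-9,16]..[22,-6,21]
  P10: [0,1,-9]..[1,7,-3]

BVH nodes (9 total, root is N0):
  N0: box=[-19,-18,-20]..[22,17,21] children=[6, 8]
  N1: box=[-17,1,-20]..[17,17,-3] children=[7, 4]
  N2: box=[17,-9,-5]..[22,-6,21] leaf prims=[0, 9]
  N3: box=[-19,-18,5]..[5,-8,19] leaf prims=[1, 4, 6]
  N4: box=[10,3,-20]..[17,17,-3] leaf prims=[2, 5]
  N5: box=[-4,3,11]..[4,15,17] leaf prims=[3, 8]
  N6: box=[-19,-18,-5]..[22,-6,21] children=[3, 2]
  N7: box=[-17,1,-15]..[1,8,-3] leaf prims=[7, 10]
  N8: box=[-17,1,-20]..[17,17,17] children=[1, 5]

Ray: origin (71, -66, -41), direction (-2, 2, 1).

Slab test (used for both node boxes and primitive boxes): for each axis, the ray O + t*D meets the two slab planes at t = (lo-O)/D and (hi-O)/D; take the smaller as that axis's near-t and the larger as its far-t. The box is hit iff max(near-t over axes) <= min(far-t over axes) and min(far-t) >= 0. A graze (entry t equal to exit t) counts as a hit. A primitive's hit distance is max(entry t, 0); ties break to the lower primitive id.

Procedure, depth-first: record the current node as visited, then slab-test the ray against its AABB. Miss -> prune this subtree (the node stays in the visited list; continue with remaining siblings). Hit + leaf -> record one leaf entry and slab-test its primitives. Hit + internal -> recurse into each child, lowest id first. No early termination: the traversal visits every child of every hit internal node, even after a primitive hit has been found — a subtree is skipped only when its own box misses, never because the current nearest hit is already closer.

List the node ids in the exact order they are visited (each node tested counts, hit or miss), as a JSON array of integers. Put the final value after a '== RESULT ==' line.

Traverse from the root:
N0 x:[49/2,45] y:[24,83/2] z:[21,62] -> hit [49/2,83/2], descend [6, 8]
  N6 x:[49/2,45] y:[24,30] z:[36,62] -> miss, prune
  N8 x:[27,44] y:[67/2,83/2] z:[21,58] -> hit [67/2,83/2], descend [1, 5]
    N1 x:[27,44] y:[67/2,83/2] z:[21,38] -> hit [67/2,38], descend [4, 7]
      N4 x:[27,61/2] y:[69/2,83/2] z:[21,38] -> miss, prune
      N7 x:[35,44] y:[67/2,37] z:[26,38] -> hit [35,37] leaf, test {P7(miss), P10@t=35}
    N5 x:[67/2,75/2] y:[69/2,81/2] z:[52,58] -> miss, prune

Visited [0, 6, 8, 1, 4, 7, 5]. Tests: 7 box, 1 leaf. Nearest: P10.

== RESULT ==
[0, 6, 8, 1, 4, 7, 5]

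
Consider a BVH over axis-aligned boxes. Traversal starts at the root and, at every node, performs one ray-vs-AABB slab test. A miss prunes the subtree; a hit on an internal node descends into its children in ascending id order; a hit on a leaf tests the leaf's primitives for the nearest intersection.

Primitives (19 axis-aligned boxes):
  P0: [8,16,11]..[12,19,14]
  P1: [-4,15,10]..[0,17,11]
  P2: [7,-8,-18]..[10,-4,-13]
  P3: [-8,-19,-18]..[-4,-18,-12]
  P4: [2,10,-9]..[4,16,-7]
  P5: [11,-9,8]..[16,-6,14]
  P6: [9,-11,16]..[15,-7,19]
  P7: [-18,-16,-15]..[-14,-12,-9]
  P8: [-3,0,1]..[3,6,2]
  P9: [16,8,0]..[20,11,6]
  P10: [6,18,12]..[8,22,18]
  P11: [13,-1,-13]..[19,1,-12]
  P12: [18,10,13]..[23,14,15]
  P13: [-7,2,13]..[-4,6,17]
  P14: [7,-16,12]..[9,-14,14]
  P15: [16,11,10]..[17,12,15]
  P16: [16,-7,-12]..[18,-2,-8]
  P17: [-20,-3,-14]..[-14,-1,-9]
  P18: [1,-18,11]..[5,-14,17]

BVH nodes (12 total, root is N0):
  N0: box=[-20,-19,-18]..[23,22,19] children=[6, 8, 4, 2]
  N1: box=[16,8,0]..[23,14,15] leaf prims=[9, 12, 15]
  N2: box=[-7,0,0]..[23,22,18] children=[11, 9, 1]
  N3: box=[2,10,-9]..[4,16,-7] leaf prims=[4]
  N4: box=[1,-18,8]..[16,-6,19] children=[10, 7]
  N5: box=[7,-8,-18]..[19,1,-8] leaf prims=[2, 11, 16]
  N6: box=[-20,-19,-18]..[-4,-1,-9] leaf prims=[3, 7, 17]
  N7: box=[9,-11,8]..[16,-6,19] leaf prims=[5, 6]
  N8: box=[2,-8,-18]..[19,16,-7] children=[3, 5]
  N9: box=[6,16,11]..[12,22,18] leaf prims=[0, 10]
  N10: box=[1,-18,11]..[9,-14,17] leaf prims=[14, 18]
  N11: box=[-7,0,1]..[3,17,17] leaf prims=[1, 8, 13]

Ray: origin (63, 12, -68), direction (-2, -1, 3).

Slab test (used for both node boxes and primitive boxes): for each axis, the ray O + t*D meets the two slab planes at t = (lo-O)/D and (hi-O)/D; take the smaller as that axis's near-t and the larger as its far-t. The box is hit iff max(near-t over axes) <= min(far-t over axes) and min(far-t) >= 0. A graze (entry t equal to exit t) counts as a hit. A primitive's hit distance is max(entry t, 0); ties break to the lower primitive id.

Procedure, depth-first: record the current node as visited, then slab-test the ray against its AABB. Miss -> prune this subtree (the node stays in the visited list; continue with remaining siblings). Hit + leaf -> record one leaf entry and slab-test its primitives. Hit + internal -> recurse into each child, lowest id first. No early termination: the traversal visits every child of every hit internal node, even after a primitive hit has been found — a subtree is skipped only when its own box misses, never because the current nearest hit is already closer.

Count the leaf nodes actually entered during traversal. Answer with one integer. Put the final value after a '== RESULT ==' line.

Walk:
N0 x:[20,83/2] y:[-10,31] z:[50/3,29] -> hit [20,29], descend [2, 4, 6, 8]
  N2 x:[20,35] y:[-10,12] z:[68/3,86/3] -> miss, prune
  N4 x:[47/2,31] y:[18,30] z:[76/3,29] -> hit [76/3,29], descend [7, 10]
    N7 x:[47/2,27] y:[18,23] z:[76/3,29] -> miss, prune
    N10 x:[27,31] y:[26,30] z:[79/3,85/3] -> hit [27,85/3] leaf, test {P14@t=27, P18(miss)}
  N6 x:[67/2,83/2] y:[13,31] z:[50/3,59/3] -> miss, prune
  N8 x:[22,61/2] y:[-4,20] z:[50/3,61/3] -> miss, prune

order=[0, 2, 4, 7, 10, 6, 8]  |boxes|=7  |leaves|=1  hit=P14

== RESULT ==
1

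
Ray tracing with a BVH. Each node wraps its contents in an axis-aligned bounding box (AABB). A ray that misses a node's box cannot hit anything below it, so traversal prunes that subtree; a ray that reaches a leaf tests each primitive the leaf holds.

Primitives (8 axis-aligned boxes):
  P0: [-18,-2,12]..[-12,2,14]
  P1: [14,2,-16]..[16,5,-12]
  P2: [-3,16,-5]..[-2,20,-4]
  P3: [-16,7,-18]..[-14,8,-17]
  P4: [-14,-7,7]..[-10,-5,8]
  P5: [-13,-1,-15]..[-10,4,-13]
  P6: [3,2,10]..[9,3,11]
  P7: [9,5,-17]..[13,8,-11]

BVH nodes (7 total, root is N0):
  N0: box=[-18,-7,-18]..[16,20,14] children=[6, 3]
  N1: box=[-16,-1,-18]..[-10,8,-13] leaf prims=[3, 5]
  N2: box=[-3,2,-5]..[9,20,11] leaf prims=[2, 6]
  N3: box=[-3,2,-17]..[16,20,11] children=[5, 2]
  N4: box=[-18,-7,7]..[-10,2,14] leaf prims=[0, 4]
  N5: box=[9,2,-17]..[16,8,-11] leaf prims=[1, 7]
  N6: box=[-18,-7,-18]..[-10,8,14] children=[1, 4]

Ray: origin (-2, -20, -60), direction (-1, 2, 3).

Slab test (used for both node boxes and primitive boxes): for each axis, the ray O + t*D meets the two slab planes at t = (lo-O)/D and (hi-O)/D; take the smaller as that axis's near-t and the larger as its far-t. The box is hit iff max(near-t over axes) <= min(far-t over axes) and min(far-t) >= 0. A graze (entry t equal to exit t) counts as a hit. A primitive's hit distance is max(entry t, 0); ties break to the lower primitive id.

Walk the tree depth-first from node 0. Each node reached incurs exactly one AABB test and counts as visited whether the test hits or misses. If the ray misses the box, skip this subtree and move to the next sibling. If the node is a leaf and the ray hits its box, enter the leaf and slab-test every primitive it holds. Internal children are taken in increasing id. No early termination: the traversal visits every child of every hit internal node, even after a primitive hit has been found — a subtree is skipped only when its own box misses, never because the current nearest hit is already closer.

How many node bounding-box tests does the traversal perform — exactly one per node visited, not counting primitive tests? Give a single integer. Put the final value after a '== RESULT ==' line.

Walk:
N0 x:[-18,16] y:[13/2,20] z:[14,74/3] -> hit [14,16], descend [3, 6]
  N3 x:[-18,1] y:[11,20] z:[43/3,71/3] -> miss, prune
  N6 x:[8,16] y:[13/2,14] z:[14,74/3] -> hit [14,14], descend [1, 4]
    N1 x:[8,14] y:[19/2,14] z:[14,47/3] -> hit [14,14] leaf, test {P3@t=14, P5(miss)}
    N4 x:[8,16] y:[13/2,11] z:[67/3,74/3] -> miss, prune

Summary -> nodes [0, 3, 6, 1, 4]; box-tests=5; leaf-entries=1; first=P3

== RESULT ==
5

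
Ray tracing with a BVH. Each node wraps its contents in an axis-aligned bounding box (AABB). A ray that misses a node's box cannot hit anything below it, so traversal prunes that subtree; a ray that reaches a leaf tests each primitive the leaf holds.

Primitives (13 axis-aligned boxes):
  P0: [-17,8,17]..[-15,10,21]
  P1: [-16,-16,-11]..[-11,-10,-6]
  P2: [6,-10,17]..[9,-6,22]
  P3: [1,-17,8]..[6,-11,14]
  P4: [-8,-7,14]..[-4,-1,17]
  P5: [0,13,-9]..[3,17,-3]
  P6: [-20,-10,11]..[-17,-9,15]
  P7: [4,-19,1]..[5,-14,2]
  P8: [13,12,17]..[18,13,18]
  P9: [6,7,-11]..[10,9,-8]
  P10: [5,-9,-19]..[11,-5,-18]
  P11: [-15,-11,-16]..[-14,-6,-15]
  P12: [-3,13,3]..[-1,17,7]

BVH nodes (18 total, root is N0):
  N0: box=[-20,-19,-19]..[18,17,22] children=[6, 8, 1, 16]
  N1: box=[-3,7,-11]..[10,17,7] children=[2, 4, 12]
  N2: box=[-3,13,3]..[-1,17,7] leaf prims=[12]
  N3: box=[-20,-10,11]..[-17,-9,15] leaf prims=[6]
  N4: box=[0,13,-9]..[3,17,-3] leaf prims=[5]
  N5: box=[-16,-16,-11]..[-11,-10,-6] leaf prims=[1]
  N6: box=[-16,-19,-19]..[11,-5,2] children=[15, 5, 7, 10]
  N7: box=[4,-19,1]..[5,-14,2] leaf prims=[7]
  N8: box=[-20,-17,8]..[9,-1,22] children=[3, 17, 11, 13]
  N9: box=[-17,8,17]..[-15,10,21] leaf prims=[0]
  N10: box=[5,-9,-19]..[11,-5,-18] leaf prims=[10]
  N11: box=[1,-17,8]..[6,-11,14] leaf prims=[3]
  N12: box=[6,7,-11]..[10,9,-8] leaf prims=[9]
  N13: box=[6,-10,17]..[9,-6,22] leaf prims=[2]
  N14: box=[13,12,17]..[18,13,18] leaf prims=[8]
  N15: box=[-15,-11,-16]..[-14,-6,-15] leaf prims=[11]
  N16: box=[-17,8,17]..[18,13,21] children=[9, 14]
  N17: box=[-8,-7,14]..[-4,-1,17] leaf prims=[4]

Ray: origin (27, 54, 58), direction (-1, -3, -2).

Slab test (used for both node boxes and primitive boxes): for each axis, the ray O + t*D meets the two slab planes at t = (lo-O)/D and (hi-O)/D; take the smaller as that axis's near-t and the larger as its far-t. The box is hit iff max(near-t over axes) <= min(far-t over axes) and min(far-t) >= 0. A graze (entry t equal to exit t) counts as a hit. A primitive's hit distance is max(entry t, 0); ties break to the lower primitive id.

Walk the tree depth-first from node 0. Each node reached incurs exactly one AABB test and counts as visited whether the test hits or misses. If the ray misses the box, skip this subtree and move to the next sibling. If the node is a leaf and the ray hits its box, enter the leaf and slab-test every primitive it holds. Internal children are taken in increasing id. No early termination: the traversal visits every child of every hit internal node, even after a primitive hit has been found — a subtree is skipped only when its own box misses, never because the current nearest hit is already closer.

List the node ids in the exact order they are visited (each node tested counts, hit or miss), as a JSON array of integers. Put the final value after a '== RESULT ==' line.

Trace the traversal:
N0 x:[9,47] y:[37/3,73/3] z:[18,77/2] -> hit [18,73/3], descend [1, 6, 8, 16]
  N1 x:[17,30] y:[37/3,47/3] z:[51/2,69/2] -> miss, prune
  N6 x:[16,43] y:[59/3,73/3] z:[28,77/2] -> miss, prune
  N8 x:[18,47] y:[55/3,71/3] z:[18,25] -> hit [55/3,71/3], descend [3, 11, 13, 17]
    N3 x:[44,47] y:[21,64/3] z:[43/2,47/2] -> miss, prune
    N11 x:[21,26] y:[65/3,71/3] z:[22,25] -> hit [22,71/3] leaf, test {P3@t=22}
    N13 x:[18,21] y:[20,64/3] z:[18,41/2] -> hit [20,41/2] leaf, test {P2@t=20}
    N17 x:[31,35] y:[55/3,61/3] z:[41/2,22] -> miss, prune
  N16 x:[9,44] y:[41/3,46/3] z:[37/2,41/2] -> miss, prune

order=[0, 1, 6, 8, 3, 11, 13, 17, 16]  |boxes|=9  |leaves|=2  hit=P2

== RESULT ==
[0, 1, 6, 8, 3, 11, 13, 17, 16]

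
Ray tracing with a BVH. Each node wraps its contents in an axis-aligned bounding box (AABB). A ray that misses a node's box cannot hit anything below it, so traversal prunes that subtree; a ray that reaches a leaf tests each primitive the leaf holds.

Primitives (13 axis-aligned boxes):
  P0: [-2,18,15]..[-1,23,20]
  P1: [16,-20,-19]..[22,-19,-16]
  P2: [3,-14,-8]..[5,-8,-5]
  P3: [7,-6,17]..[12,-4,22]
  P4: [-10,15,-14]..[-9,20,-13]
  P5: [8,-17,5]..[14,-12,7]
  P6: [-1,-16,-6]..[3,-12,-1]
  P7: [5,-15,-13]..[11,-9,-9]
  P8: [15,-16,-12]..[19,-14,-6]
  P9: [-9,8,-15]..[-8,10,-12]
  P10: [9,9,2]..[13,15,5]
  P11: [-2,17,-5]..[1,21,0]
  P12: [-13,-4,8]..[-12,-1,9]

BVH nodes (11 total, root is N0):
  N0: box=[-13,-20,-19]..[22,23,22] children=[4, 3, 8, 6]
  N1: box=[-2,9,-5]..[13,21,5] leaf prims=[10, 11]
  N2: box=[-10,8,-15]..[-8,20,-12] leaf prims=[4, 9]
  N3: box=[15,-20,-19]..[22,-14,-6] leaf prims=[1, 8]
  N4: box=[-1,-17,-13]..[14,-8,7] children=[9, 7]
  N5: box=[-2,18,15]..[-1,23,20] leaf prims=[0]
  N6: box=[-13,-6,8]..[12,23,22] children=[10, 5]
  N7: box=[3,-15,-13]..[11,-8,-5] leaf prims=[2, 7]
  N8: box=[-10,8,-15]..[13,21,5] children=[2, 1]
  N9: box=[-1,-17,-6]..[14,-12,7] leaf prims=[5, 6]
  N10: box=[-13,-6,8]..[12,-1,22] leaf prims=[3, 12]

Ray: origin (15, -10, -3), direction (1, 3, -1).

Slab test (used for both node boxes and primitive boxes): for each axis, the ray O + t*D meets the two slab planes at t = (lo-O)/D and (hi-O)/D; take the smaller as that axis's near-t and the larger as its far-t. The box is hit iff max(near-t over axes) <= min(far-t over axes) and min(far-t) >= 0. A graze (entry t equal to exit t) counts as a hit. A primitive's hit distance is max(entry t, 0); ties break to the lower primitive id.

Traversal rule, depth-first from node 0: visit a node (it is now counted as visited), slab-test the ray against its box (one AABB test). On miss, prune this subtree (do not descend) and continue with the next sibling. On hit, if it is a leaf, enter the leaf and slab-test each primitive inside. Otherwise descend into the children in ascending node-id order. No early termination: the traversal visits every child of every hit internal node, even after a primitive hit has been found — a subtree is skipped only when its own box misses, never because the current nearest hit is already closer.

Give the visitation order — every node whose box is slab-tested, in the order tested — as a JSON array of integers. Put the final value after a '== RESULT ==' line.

Trace the traversal:
N0 x:[-28,7] y:[-10/3,11] z:[-25,16] -> hit [-10/3,7], descend [3, 4, 6, 8]
  N3 x:[0,7] y:[-10/3,-4/3] z:[3,16] -> miss, prune
  N4 x:[-16,-1] y:[-7/3,2/3] z:[-10,10] -> miss, prune
  N6 x:[-28,-3] y:[4/3,11] z:[-25,-11] -> miss, prune
  N8 x:[-25,-2] y:[6,31/3] z:[-8,12] -> miss, prune

Visited [0, 3, 4, 6, 8]. Tests: 5 box, 0 leaf. Nearest: miss.

== RESULT ==
[0, 3, 4, 6, 8]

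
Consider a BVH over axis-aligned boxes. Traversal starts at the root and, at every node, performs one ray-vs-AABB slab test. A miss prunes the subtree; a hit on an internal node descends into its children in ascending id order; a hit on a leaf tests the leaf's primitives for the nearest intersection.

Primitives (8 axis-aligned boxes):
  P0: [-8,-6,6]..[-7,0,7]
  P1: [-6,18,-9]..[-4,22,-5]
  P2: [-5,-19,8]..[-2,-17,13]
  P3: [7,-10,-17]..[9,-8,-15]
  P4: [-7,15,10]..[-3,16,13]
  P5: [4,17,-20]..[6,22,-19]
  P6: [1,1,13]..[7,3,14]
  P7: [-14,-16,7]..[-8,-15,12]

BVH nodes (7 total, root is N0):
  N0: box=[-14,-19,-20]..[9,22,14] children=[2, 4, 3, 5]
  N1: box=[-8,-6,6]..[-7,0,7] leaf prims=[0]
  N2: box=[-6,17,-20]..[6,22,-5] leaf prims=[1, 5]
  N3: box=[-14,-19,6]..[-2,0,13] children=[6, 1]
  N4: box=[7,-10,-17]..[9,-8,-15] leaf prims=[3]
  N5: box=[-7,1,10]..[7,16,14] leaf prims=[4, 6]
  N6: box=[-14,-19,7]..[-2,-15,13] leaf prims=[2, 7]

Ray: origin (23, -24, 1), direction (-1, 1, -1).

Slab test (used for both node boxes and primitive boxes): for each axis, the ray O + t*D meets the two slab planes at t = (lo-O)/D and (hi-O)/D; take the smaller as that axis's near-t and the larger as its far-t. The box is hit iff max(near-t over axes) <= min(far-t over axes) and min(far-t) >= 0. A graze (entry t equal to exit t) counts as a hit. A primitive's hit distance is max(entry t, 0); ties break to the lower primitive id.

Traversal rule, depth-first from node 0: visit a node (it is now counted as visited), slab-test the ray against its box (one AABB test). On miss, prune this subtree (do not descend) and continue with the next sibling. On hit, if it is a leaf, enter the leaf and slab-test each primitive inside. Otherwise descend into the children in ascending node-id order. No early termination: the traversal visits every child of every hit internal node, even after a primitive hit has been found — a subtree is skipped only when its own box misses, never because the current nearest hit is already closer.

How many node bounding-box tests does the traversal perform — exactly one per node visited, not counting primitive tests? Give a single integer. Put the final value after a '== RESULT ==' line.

Traverse from the root:
N0 x:[14,37] y:[5,46] z:[-13,21] -> hit [14,21], descend [2, 3, 4, 5]
  N2 x:[17,29] y:[41,46] z:[6,21] -> miss, prune
  N3 x:[25,37] y:[5,24] z:[-12,-5] -> miss, prune
  N4 x:[14,16] y:[14,16] z:[16,18] -> hit [16,16] leaf, test {P3@t=16}
  N5 x:[16,30] y:[25,40] z:[-13,-9] -> miss, prune

Summary -> nodes [0, 2, 3, 4, 5]; box-tests=5; leaf-entries=1; first=P3

== RESULT ==
5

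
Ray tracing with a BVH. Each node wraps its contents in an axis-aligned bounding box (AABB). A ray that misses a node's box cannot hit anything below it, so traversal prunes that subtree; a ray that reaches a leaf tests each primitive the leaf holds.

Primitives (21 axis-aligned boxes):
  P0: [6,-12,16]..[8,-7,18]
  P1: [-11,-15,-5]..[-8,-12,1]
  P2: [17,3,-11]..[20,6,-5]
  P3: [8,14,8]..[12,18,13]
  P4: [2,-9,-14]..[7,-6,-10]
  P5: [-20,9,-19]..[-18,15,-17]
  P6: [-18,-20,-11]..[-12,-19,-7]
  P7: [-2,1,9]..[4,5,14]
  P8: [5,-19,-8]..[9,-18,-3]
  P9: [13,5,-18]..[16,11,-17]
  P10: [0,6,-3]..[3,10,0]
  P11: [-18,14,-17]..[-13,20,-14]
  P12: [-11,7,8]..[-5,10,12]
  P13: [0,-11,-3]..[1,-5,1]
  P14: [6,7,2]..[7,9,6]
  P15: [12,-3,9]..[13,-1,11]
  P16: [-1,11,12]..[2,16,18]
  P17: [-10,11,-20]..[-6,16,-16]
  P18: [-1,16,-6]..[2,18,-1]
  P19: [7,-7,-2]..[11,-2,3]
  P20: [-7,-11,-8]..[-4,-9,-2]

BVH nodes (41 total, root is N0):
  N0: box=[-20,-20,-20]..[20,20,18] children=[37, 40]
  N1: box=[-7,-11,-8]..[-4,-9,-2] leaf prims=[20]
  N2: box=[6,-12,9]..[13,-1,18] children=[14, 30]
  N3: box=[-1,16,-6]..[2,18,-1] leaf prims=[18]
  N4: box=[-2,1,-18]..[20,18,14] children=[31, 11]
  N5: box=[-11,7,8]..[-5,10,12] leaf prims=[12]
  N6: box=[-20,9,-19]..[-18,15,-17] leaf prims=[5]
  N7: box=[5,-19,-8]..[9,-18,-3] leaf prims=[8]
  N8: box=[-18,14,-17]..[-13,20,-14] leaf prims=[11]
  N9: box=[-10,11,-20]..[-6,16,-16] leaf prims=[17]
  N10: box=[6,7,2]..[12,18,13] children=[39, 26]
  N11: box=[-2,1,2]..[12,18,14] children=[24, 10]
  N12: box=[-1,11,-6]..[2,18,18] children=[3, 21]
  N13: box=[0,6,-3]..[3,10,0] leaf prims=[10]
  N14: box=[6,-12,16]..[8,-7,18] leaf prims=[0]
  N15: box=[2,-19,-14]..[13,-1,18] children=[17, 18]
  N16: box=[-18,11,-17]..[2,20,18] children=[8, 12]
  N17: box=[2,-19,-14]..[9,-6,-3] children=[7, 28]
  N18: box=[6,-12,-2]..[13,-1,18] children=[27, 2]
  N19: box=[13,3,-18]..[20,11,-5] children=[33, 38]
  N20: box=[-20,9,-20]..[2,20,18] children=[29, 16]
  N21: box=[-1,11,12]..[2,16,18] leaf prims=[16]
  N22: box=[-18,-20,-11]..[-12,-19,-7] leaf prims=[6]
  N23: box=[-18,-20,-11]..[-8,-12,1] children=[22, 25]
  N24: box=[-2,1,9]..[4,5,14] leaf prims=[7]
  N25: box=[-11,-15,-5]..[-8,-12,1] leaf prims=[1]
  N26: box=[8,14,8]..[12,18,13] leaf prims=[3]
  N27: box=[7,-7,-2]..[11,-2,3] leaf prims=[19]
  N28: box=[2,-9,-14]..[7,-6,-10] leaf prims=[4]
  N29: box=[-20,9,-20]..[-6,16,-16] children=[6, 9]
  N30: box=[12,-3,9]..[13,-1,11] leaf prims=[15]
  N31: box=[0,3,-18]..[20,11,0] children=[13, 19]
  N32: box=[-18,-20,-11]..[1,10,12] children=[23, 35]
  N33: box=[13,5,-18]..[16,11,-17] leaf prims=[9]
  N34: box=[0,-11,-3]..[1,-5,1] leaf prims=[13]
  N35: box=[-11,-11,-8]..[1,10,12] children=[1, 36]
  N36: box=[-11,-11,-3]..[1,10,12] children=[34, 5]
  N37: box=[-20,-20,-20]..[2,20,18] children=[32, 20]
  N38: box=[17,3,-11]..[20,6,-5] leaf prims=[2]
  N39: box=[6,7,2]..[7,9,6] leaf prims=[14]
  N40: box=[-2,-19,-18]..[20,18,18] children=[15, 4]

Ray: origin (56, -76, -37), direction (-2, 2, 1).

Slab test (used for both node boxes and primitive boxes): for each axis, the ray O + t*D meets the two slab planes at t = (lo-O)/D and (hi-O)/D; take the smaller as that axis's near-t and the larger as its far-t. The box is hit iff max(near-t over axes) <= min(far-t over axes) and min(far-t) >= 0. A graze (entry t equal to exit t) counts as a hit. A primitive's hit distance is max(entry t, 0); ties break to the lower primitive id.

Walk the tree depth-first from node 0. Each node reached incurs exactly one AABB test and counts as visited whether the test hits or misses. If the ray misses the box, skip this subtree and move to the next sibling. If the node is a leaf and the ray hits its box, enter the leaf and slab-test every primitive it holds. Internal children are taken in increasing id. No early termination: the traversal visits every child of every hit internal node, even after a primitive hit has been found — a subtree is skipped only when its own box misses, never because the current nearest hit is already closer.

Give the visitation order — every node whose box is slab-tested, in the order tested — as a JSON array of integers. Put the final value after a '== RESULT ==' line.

Traverse from the root:
N0 x:[18,38] y:[28,48] z:[17,55] -> hit [28,38], descend [37, 40]
  N37 x:[27,38] y:[28,48] z:[17,55] -> hit [28,38], descend [20, 32]
    N20 x:[27,38] y:[85/2,48] z:[17,55] -> miss, prune
    N32 x:[55/2,37] y:[28,43] z:[26,49] -> hit [28,37], descend [23, 35]
      N23 x:[32,37] y:[28,32] z:[26,38] -> hit [32,32], descend [22, 25]
        N22 x:[34,37] y:[28,57/2] z:[26,30] -> miss, prune
        N25 x:[32,67/2] y:[61/2,32] z:[32,38] -> hit [32,32] leaf, test {P1@t=32}
      N35 x:[55/2,67/2] y:[65/2,43] z:[29,49] -> hit [65/2,67/2], descend [1, 36]
        N1 x:[30,63/2] y:[65/2,67/2] z:[29,35] -> miss, prune
        N36 x:[55/2,67/2] y:[65/2,43] z:[34,49] -> miss, prune
  N40 x:[18,29] y:[57/2,47] z:[19,55] -> hit [57/2,29], descend [4, 15]
    N4 x:[18,29] y:[77/2,47] z:[19,51] -> miss, prune
    N15 x:[43/2,27] y:[57/2,75/2] z:[23,55] -> miss, prune

order=[0, 37, 20, 32, 23, 22, 25, 35, 1, 36, 40, 4, 15]  |boxes|=13  |leaves|=1  hit=P1

== RESULT ==
[0, 37, 20, 32, 23, 22, 25, 35, 1, 36, 40, 4, 15]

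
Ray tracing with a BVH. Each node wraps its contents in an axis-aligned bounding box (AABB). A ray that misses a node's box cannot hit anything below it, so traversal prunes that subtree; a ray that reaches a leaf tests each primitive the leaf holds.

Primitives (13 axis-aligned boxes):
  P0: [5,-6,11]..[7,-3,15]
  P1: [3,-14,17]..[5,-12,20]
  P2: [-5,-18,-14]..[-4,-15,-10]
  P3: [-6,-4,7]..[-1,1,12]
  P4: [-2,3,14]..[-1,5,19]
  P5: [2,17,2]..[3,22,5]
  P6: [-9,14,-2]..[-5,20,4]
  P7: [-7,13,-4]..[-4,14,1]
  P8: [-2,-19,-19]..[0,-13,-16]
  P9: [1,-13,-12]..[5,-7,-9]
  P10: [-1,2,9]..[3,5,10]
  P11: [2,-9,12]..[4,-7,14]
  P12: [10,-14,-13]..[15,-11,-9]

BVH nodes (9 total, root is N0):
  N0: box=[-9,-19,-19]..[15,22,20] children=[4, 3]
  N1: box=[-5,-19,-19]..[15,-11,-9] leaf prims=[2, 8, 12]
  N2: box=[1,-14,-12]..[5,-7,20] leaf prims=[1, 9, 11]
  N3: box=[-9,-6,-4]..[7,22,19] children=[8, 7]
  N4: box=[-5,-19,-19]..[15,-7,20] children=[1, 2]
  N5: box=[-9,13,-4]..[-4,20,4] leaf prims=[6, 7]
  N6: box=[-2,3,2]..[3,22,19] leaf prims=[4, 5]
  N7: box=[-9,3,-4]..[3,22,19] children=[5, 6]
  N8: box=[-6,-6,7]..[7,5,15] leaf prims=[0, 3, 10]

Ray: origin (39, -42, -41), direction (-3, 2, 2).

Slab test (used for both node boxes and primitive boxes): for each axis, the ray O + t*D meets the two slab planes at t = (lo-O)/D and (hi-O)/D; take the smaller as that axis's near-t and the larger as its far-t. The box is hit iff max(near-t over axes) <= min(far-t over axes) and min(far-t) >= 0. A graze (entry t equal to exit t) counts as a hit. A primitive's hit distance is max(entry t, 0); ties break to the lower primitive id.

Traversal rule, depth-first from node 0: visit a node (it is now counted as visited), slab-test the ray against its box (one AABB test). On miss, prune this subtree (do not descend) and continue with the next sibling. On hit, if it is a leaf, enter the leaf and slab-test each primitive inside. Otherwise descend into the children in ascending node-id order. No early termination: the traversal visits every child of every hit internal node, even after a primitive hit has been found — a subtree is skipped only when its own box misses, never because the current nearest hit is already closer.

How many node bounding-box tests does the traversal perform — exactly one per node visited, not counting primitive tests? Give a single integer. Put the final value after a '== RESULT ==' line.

Walk:
N0 x:[8,16] y:[23/2,32] z:[11,61/2] -> hit [23/2,16], descend [3, 4]
  N3 x:[32/3,16] y:[18,32] z:[37/2,30] -> miss, prune
  N4 x:[8,44/3] y:[23/2,35/2] z:[11,61/2] -> hit [23/2,44/3], descend [1, 2]
    N1 x:[8,44/3] y:[23/2,31/2] z:[11,16] -> hit [23/2,44/3] leaf, test {P2(miss), P8(miss), P12(miss)}
    N2 x:[34/3,38/3] y:[14,35/2] z:[29/2,61/2] -> miss, prune

Visited [0, 3, 4, 1, 2]. Tests: 5 box, 1 leaf. Nearest: miss.

== RESULT ==
5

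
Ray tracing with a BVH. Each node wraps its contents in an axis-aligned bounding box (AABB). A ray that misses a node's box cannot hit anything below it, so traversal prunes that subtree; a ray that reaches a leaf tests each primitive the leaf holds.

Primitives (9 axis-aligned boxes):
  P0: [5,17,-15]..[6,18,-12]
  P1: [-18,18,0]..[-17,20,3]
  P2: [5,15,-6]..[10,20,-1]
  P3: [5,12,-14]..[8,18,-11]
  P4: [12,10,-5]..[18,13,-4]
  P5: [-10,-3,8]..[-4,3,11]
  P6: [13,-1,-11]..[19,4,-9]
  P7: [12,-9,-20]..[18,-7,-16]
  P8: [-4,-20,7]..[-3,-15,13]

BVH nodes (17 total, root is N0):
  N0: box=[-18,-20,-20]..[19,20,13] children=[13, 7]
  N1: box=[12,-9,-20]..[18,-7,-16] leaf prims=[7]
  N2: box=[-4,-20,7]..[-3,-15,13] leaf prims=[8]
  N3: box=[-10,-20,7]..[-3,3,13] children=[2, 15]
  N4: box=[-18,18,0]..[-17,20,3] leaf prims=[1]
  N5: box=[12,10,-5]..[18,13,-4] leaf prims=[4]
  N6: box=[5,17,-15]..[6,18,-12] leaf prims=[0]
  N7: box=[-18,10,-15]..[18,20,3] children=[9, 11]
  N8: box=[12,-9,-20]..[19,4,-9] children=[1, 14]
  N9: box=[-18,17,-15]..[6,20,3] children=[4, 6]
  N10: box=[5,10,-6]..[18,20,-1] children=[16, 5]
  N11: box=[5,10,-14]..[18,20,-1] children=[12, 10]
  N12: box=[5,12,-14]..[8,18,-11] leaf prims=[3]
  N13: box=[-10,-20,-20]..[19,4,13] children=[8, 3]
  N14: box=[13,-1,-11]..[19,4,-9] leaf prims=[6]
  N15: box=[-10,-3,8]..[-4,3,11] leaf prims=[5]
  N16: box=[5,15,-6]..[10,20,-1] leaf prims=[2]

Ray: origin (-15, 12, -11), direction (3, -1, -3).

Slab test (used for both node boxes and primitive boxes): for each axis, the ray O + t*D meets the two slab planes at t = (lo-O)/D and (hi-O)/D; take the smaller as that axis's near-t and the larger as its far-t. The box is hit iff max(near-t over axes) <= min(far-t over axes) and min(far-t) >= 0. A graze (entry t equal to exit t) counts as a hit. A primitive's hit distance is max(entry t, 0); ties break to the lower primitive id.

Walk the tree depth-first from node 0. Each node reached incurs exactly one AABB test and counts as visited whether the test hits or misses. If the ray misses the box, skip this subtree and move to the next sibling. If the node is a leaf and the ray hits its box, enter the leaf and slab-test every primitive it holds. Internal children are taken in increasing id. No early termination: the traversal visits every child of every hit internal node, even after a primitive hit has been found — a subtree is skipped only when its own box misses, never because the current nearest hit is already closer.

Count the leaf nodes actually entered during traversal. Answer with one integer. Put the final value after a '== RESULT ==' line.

Trace the traversal:
N0 x:[-1,34/3] y:[-8,32] z:[-8,3] -> hit [-1,3], descend [7, 13]
  N7 x:[-1,11] y:[-8,2] z:[-14/3,4/3] -> hit [-1,4/3], descend [9, 11]
    N9 x:[-1,7] y:[-8,-5] z:[-14/3,4/3] -> miss, prune
    N11 x:[20/3,11] y:[-8,2] z:[-10/3,1] -> miss, prune
  N13 x:[5/3,34/3] y:[8,32] z:[-8,3] -> miss, prune

Summary -> nodes [0, 7, 9, 11, 13]; box-tests=5; leaf-entries=0; first=miss

== RESULT ==
0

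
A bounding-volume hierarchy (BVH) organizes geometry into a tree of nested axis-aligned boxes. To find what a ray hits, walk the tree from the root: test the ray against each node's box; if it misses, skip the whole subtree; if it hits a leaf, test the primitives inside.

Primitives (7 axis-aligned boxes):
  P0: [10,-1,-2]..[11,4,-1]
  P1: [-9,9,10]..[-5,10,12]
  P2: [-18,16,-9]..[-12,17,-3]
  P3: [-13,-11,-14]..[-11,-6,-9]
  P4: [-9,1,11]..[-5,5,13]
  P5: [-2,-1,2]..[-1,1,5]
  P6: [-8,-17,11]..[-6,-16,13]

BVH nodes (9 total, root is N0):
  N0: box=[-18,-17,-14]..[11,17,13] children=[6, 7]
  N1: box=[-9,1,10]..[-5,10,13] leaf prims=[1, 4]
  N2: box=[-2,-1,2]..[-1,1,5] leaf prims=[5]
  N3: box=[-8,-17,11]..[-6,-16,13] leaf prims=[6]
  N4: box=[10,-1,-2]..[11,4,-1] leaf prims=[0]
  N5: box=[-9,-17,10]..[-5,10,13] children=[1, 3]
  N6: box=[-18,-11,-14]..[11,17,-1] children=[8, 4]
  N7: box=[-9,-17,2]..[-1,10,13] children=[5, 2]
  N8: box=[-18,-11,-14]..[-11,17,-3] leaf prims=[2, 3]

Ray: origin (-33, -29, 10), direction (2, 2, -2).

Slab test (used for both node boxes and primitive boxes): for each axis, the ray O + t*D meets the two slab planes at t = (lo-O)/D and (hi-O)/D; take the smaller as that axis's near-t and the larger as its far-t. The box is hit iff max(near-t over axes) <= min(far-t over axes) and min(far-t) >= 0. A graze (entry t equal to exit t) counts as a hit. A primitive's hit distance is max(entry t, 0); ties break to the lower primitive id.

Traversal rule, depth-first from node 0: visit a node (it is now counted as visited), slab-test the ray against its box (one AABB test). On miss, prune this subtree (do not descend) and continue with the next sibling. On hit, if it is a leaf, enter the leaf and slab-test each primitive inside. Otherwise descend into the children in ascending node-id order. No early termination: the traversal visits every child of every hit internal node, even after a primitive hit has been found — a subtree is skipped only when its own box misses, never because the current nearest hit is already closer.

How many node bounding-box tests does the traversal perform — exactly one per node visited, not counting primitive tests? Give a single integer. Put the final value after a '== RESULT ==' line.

Walk:
N0 x:[15/2,22] y:[6,23] z:[-3/2,12] -> hit [15/2,12], descend [6, 7]
  N6 x:[15/2,22] y:[9,23] z:[11/2,12] -> hit [9,12], descend [4, 8]
    N4 x:[43/2,22] y:[14,33/2] z:[11/2,6] -> miss, prune
    N8 x:[15/2,11] y:[9,23] z:[13/2,12] -> hit [9,11] leaf, test {P2(miss), P3@t=10}
  N7 x:[12,16] y:[6,39/2] z:[-3/2,4] -> miss, prune

Summary -> nodes [0, 6, 4, 8, 7]; box-tests=5; leaf-entries=1; first=P3

== RESULT ==
5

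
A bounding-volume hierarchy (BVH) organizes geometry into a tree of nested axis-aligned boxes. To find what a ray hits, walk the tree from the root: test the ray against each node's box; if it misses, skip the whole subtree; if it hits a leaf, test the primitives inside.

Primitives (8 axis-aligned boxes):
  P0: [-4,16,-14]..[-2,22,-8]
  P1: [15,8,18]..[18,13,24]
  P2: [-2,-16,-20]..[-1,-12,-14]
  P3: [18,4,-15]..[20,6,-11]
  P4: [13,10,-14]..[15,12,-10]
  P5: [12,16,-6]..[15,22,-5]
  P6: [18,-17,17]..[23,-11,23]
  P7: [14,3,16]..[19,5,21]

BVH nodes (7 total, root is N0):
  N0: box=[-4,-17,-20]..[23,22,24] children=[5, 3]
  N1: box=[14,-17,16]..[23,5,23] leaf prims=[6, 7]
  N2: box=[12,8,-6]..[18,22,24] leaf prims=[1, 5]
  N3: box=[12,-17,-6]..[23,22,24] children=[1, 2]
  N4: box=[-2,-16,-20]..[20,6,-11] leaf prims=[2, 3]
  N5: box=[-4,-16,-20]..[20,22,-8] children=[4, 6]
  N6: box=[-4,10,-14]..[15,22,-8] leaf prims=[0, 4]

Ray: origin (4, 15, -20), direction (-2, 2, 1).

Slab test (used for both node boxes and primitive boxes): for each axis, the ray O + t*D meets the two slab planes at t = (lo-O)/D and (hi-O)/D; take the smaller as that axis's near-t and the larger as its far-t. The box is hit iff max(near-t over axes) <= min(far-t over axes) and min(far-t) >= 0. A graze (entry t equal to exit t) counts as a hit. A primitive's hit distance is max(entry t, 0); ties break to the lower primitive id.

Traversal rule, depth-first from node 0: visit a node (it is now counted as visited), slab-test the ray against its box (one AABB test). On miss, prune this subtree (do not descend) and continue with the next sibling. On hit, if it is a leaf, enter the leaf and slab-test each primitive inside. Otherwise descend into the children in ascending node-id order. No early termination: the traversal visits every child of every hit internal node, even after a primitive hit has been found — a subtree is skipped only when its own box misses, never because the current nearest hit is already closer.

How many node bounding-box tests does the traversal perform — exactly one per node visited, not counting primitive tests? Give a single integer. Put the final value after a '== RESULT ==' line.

Trace the traversal:
N0 x:[-19/2,4] y:[-16,7/2] z:[0,44] -> hit [0,7/2], descend [3, 5]
  N3 x:[-19/2,-4] y:[-16,7/2] z:[14,44] -> miss, prune
  N5 x:[-8,4] y:[-31/2,7/2] z:[0,12] -> hit [0,7/2], descend [4, 6]
    N4 x:[-8,3] y:[-31/2,-9/2] z:[0,9] -> miss, prune
    N6 x:[-11/2,4] y:[-5/2,7/2] z:[6,12] -> miss, prune

order=[0, 3, 5, 4, 6]  |boxes|=5  |leaves|=0  hit=miss

== RESULT ==
5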